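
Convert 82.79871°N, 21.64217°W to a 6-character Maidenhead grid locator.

Offset from 180°W / 90°S: lon 158.3578°, lat 172.7987°.
Field: lon ⌊158.3578/20⌋ = 7 → H; lat ⌊172.7987/10⌋ = 17 → R.
Square: lon ⌊18.3578/2⌋ = 9; lat ⌊2.7987/1⌋ = 2.
Subsquare: lon ⌊0.3578/0.0833333⌋ = 4 → e; lat ⌊0.7987/0.0416667⌋ = 19 → t.

HR92et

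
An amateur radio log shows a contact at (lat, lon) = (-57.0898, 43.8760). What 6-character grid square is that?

LD12wv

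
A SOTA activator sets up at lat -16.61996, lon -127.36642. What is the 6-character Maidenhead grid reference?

Offset from 180°W / 90°S: lon 52.6336°, lat 73.3800°.
Field: lon ⌊52.6336/20⌋ = 2 → C; lat ⌊73.3800/10⌋ = 7 → H.
Square: lon ⌊12.6336/2⌋ = 6; lat ⌊3.3800/1⌋ = 3.
Subsquare: lon ⌊0.6336/0.0833333⌋ = 7 → h; lat ⌊0.3800/0.0416667⌋ = 9 → j.

CH63hj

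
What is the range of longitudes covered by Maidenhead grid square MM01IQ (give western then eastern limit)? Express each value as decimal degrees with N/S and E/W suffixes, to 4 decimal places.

Field M=12, M=12: +12·20° lon, +12·10° lat → SW at lon 60°, lat 30°.
Square 0, 1: +0·2° lon, +1·1° lat → SW at lon 60°, lat 31°.
Subsquare i=8, q=16: +8·0.0833333° lon, +16·0.0416667° lat → SW at lon 60.6667°, lat 31.6667°.
Cell spans 0.0833333° lon × 0.0416667° lat.
west 60.6667° E, east 60.7500° E.

60.6667° E, 60.7500° E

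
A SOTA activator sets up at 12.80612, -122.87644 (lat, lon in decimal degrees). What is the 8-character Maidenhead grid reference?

CK82nt43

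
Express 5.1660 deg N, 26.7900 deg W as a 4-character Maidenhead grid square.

Offset from 180°W / 90°S: lon 153.21°, lat 95.17°.
Field: 153.21/20 → 7 → H, 95.17/10 → 9 → J; chars HJ.
Square: 13.21/2 → 6, 5.17/1 → 5; chars 65.

HJ65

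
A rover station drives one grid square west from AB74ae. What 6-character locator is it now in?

Longitude subsquare a = 0; −1 → -1, wraps to 23 = x, carry into square.
Longitude square 7; −1 → 6.
The latitude characters are unchanged.

AB64xe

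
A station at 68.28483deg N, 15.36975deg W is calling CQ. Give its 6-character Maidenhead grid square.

Add 180° to longitude and 90° to latitude: 164.6302, 158.2848.
Field (20°×10°, letters A–R): 164.6302/20 → 8 → I, 158.2848/10 → 15 → P; chars IP.
Square (2°×1°, digits 0–9): 4.6302/2 → 2, 8.2848/1 → 8; chars 28.
Subsquare (5′×2.5′, letters a–x): 0.6302/0.0833333 → 7 → h, 0.2848/0.0416667 → 6 → g; chars hg.

IP28hg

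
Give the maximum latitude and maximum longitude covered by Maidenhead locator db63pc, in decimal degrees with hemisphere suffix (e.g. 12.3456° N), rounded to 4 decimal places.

Field D=3, B=1: +3·20° lon, +1·10° lat → SW at lon -120°, lat -80°.
Square 6, 3: +6·2° lon, +3·1° lat → SW at lon -108°, lat -77°.
Subsquare p=15, c=2: +15·0.0833333° lon, +2·0.0416667° lat → SW at lon -106.75°, lat -76.9167°.
Cell spans 0.0833333° lon × 0.0416667° lat. NE corner is SW corner plus one full cell.
latitude 76.8750° S, longitude 106.6667° W.

76.8750° S, 106.6667° W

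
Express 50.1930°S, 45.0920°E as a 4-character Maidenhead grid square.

LD29

Offset from 180°W / 90°S: lon 225.09°, lat 39.81°.
Field: lon ⌊225.09/20⌋ = 11 → L; lat ⌊39.81/10⌋ = 3 → D.
Square: lon ⌊5.09/2⌋ = 2; lat ⌊9.81/1⌋ = 9.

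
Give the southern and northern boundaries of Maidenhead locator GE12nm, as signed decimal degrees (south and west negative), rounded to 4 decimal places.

Field G=6, E=4: +6·20° lon, +4·10° lat → SW at lon -60°, lat -50°.
Square 1, 2: +1·2° lon, +2·1° lat → SW at lon -58°, lat -48°.
Subsquare n=13, m=12: +13·0.0833333° lon, +12·0.0416667° lat → SW at lon -56.9167°, lat -47.5°.
Cell spans 0.0833333° lon × 0.0416667° lat.
south -47.5000, north -47.4583.

-47.5000, -47.4583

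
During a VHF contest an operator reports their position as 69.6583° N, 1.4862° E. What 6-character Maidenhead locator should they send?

JP09rp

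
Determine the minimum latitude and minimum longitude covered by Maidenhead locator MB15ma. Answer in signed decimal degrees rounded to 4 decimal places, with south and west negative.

Field M=12, B=1: +12·20° lon, +1·10° lat → SW at lon 60°, lat -80°.
Square 1, 5: +1·2° lon, +5·1° lat → SW at lon 62°, lat -75°.
Subsquare m=12, a=0: +12·0.0833333° lon, +0·0.0416667° lat → SW at lon 63°, lat -75°.
latitude -75.0000, longitude 63.0000.

-75.0000, 63.0000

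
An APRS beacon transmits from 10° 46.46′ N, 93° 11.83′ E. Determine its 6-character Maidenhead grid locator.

Offset from 180°W / 90°S: lon 273.1972°, lat 100.7743°.
Field (20°×10°, letters A–R): lon ⌊273.1972/20⌋ = 13 → N; lat ⌊100.7743/10⌋ = 10 → K.
Square (2°×1°, digits 0–9): lon ⌊13.1972/2⌋ = 6; lat ⌊0.7743/1⌋ = 0.
Subsquare (5′×2.5′, letters a–x): lon ⌊1.1972/0.0833333⌋ = 14 → o; lat ⌊0.7743/0.0416667⌋ = 18 → s.

NK60os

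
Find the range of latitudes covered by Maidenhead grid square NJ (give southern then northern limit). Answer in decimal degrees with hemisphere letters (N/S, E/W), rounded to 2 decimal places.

0.00° N, 10.00° N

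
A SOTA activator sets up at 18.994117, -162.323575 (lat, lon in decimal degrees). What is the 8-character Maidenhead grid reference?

Add 180° to longitude and 90° to latitude: 17.67642, 108.99412.
Field: 17.67642/20 → 0 → A, 108.99412/10 → 10 → K; chars AK.
Square: 17.67642/2 → 8, 8.99412/1 → 8; chars 88.
Subsquare: 1.67642/0.0833333 → 20 → u, 0.99412/0.0416667 → 23 → x; chars ux.
Extended square: 0.00976/0.00833333 → 1, 0.03578/0.00416667 → 8; chars 18.

AK88ux18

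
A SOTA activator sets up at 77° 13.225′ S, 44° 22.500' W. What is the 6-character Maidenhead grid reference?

GB72ts

Offset from 180°W / 90°S: lon 135.6250°, lat 12.7796°.
Field: 135.6250/20 → 6 → G, 12.7796/10 → 1 → B; chars GB.
Square: 15.6250/2 → 7, 2.7796/1 → 2; chars 72.
Subsquare: 1.6250/0.0833333 → 19 → t, 0.7796/0.0416667 → 18 → s; chars ts.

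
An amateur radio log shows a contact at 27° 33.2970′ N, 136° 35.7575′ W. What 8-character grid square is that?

CL17qn83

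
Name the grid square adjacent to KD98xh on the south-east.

Longitude subsquare x = 23; +1 → 24, wraps to 0 = a, carry into square.
Longitude square 9; +1 → 10, wraps to 0, carry into field.
Longitude field K = 10; +1 → 11 = L.
Latitude subsquare h = 7; −1 → 6 = g.

LD08ag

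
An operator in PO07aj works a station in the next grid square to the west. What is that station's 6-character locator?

OO97xj

Longitude subsquare a = 0; −1 → -1, wraps to 23 = x, carry into square.
Longitude square 0; −1 → -1, wraps to 9, carry into field.
Longitude field P = 15; −1 → 14 = O.
The latitude characters are unchanged.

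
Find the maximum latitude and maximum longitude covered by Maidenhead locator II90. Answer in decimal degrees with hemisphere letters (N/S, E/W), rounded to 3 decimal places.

9.000° S, 0.000° E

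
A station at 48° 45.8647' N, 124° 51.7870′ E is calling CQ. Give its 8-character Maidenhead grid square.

PN28ks33

Offset from 180°W / 90°S: lon 304.86312°, lat 138.76441°.
Field: 304.86312/20 → 15 → P, 138.76441/10 → 13 → N; chars PN.
Square: 4.86312/2 → 2, 8.76441/1 → 8; chars 28.
Subsquare: 0.86312/0.0833333 → 10 → k, 0.76441/0.0416667 → 18 → s; chars ks.
Extended square: 0.02978/0.00833333 → 3, 0.01441/0.00416667 → 3; chars 33.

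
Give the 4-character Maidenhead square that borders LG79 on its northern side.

LH70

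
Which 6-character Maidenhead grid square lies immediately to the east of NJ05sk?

NJ05tk

Longitude subsquare s = 18; +1 → 19 = t.
The latitude characters are unchanged.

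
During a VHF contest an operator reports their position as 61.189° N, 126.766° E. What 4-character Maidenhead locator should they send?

PP31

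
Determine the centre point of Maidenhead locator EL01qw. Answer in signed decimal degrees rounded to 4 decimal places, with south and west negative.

21.9375, -98.6250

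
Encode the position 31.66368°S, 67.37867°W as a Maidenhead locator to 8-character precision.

Add 180° to longitude and 90° to latitude: 112.62133, 58.33632.
Field: 112.62133/20 → 5 → F, 58.33632/10 → 5 → F; chars FF.
Square: 12.62133/2 → 6, 8.33632/1 → 8; chars 68.
Subsquare: 0.62133/0.0833333 → 7 → h, 0.33632/0.0416667 → 8 → i; chars hi.
Extended square: 0.03800/0.00833333 → 4, 0.00299/0.00416667 → 0; chars 40.

FF68hi40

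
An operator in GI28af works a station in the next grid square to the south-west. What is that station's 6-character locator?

GI18xe

Longitude subsquare a = 0; −1 → -1, wraps to 23 = x, carry into square.
Longitude square 2; −1 → 1.
Latitude subsquare f = 5; −1 → 4 = e.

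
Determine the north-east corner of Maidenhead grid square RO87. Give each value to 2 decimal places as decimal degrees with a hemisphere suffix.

58.00° N, 178.00° E

Field R=17, O=14: +17·20° lon, +14·10° lat → SW at lon 160°, lat 50°.
Square 8, 7: +8·2° lon, +7·1° lat → SW at lon 176°, lat 57°.
Cell spans 2° lon × 1° lat. NE corner is SW corner plus one full cell.
latitude 58.00° N, longitude 178.00° E.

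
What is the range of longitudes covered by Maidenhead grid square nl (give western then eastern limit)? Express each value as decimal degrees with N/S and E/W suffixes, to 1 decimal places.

80.0° E, 100.0° E

Field N=13, L=11: +13·20° lon, +11·10° lat → SW at lon 80°, lat 20°.
Cell spans 20° lon × 10° lat.
west 80.0° E, east 100.0° E.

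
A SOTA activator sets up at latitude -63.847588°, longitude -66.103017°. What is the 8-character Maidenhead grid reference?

FC66wd76

Offset from 180°W / 90°S: lon 113.89698°, lat 26.15241°.
Field: lon ⌊113.89698/20⌋ = 5 → F; lat ⌊26.15241/10⌋ = 2 → C.
Square: lon ⌊13.89698/2⌋ = 6; lat ⌊6.15241/1⌋ = 6.
Subsquare: lon ⌊1.89698/0.0833333⌋ = 22 → w; lat ⌊0.15241/0.0416667⌋ = 3 → d.
Extended square: lon ⌊0.06365/0.00833333⌋ = 7; lat ⌊0.02741/0.00416667⌋ = 6.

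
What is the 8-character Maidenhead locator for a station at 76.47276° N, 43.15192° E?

LQ16nl83

Add 180° to longitude and 90° to latitude: 223.15192, 166.47276.
Field: 223.15192/20 → 11 → L, 166.47276/10 → 16 → Q; chars LQ.
Square: 3.15192/2 → 1, 6.47276/1 → 6; chars 16.
Subsquare: 1.15192/0.0833333 → 13 → n, 0.47276/0.0416667 → 11 → l; chars nl.
Extended square: 0.06859/0.00833333 → 8, 0.01443/0.00416667 → 3; chars 83.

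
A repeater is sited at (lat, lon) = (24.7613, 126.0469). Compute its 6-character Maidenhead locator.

PL34as

Shift to the Maidenhead origin (180°W, 90°S): lon 306.0469, lat 114.7613.
Field: lon ⌊306.0469/20⌋ = 15 → P; lat ⌊114.7613/10⌋ = 11 → L.
Square: lon ⌊6.0469/2⌋ = 3; lat ⌊4.7613/1⌋ = 4.
Subsquare: lon ⌊0.0469/0.0833333⌋ = 0 → a; lat ⌊0.7613/0.0416667⌋ = 18 → s.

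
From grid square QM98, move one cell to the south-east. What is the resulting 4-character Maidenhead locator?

Longitude square 9; +1 → 10, wraps to 0, carry into field.
Longitude field Q = 16; +1 → 17 = R.
Latitude square 8; −1 → 7.

RM07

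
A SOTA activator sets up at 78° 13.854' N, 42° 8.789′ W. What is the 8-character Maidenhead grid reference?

GQ88wf25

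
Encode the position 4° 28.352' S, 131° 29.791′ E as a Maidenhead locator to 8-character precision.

Add 180° to longitude and 90° to latitude: 311.49652, 85.52747.
Field: 311.49652/20 → 15 → P, 85.52747/10 → 8 → I; chars PI.
Square: 11.49652/2 → 5, 5.52747/1 → 5; chars 55.
Subsquare: 1.49652/0.0833333 → 17 → r, 0.52747/0.0416667 → 12 → m; chars rm.
Extended square: 0.07985/0.00833333 → 9, 0.02747/0.00416667 → 6; chars 96.

PI55rm96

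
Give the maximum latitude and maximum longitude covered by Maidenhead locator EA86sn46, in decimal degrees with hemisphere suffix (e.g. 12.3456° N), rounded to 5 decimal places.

Field E=4, A=0: +4·20° lon, +0·10° lat → SW at lon -100°, lat -90°.
Square 8, 6: +8·2° lon, +6·1° lat → SW at lon -84°, lat -84°.
Subsquare s=18, n=13: +18·0.0833333° lon, +13·0.0416667° lat → SW at lon -82.5°, lat -83.4583°.
Extended square 4, 6: +4·0.00833333° lon, +6·0.00416667° lat → SW at lon -82.4667°, lat -83.4333°.
Cell spans 0.00833333° lon × 0.00416667° lat. NE corner is SW corner plus one full cell.
latitude 83.42917° S, longitude 82.45833° W.

83.42917° S, 82.45833° W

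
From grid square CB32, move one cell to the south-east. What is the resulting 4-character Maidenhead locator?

CB41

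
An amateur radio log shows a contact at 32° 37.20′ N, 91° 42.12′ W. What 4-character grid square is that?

EM42

Shift to the Maidenhead origin (180°W, 90°S): lon 88.30, lat 122.62.
Field (20°×10°, letters A–R): lon ⌊88.30/20⌋ = 4 → E; lat ⌊122.62/10⌋ = 12 → M.
Square (2°×1°, digits 0–9): lon ⌊8.30/2⌋ = 4; lat ⌊2.62/1⌋ = 2.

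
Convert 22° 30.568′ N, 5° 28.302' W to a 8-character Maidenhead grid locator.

IL72gm32

Add 180° to longitude and 90° to latitude: 174.52830, 112.50947.
Field: lon ⌊174.52830/20⌋ = 8 → I; lat ⌊112.50947/10⌋ = 11 → L.
Square: lon ⌊14.52830/2⌋ = 7; lat ⌊2.50947/1⌋ = 2.
Subsquare: lon ⌊0.52830/0.0833333⌋ = 6 → g; lat ⌊0.50947/0.0416667⌋ = 12 → m.
Extended square: lon ⌊0.02830/0.00833333⌋ = 3; lat ⌊0.00947/0.00416667⌋ = 2.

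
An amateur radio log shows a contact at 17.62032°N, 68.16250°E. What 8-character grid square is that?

MK47bo98

Shift to the Maidenhead origin (180°W, 90°S): lon 248.16250, lat 107.62032.
Field (20°×10°, letters A–R): 248.16250/20 → 12 → M, 107.62032/10 → 10 → K; chars MK.
Square (2°×1°, digits 0–9): 8.16250/2 → 4, 7.62032/1 → 7; chars 47.
Subsquare (5′×2.5′, letters a–x): 0.16250/0.0833333 → 1 → b, 0.62032/0.0416667 → 14 → o; chars bo.
Extended square (30″×15″, digits 0–9): 0.07917/0.00833333 → 9, 0.03699/0.00416667 → 8; chars 98.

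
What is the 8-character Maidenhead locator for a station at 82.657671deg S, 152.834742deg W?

Shift to the Maidenhead origin (180°W, 90°S): lon 27.16526, lat 7.34233.
Field: 27.16526/20 → 1 → B, 7.34233/10 → 0 → A; chars BA.
Square: 7.16526/2 → 3, 7.34233/1 → 7; chars 37.
Subsquare: 1.16526/0.0833333 → 13 → n, 0.34233/0.0416667 → 8 → i; chars ni.
Extended square: 0.08192/0.00833333 → 9, 0.00900/0.00416667 → 2; chars 92.

BA37ni92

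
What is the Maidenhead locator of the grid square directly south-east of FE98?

GE07

Longitude square 9; +1 → 10, wraps to 0, carry into field.
Longitude field F = 5; +1 → 6 = G.
Latitude square 8; −1 → 7.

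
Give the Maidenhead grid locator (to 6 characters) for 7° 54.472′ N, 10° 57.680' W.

IJ47mv

Shift to the Maidenhead origin (180°W, 90°S): lon 169.0387, lat 97.9079.
Field: 169.0387/20 → 8 → I, 97.9079/10 → 9 → J; chars IJ.
Square: 9.0387/2 → 4, 7.9079/1 → 7; chars 47.
Subsquare: 1.0387/0.0833333 → 12 → m, 0.9079/0.0416667 → 21 → v; chars mv.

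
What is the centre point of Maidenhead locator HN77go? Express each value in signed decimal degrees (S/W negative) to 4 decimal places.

47.6042, -25.4583

Field H=7, N=13: +7·20° lon, +13·10° lat → SW at lon -40°, lat 40°.
Square 7, 7: +7·2° lon, +7·1° lat → SW at lon -26°, lat 47°.
Subsquare g=6, o=14: +6·0.0833333° lon, +14·0.0416667° lat → SW at lon -25.5°, lat 47.5833°.
Cell spans 0.0833333° lon × 0.0416667° lat. Centre is SW corner plus half of each.
latitude 47.6042, longitude -25.4583.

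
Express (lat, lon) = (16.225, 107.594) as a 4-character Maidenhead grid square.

OK36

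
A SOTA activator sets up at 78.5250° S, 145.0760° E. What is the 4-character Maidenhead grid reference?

QB21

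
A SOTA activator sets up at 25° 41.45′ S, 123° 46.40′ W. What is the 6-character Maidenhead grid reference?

Add 180° to longitude and 90° to latitude: 56.2267, 64.3092.
Field: 56.2267/20 → 2 → C, 64.3092/10 → 6 → G; chars CG.
Square: 16.2267/2 → 8, 4.3092/1 → 4; chars 84.
Subsquare: 0.2267/0.0833333 → 2 → c, 0.3092/0.0416667 → 7 → h; chars ch.

CG84ch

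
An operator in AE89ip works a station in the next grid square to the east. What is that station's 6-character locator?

AE89jp

Longitude subsquare i = 8; +1 → 9 = j.
The latitude characters are unchanged.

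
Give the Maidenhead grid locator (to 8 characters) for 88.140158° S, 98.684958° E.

NA91iu26

Add 180° to longitude and 90° to latitude: 278.68496, 1.85984.
Field: 278.68496/20 → 13 → N, 1.85984/10 → 0 → A; chars NA.
Square: 18.68496/2 → 9, 1.85984/1 → 1; chars 91.
Subsquare: 0.68496/0.0833333 → 8 → i, 0.85984/0.0416667 → 20 → u; chars iu.
Extended square: 0.01829/0.00833333 → 2, 0.02651/0.00416667 → 6; chars 26.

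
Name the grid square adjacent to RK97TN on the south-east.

Longitude subsquare t = 19; +1 → 20 = u.
Latitude subsquare n = 13; −1 → 12 = m.

RK97um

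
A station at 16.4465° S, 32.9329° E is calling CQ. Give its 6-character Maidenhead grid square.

Add 180° to longitude and 90° to latitude: 212.9329, 73.5535.
Field: lon ⌊212.9329/20⌋ = 10 → K; lat ⌊73.5535/10⌋ = 7 → H.
Square: lon ⌊12.9329/2⌋ = 6; lat ⌊3.5535/1⌋ = 3.
Subsquare: lon ⌊0.9329/0.0833333⌋ = 11 → l; lat ⌊0.5535/0.0416667⌋ = 13 → n.

KH63ln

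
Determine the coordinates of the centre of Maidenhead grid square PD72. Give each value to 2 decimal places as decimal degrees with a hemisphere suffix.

Field P=15, D=3: +15·20° lon, +3·10° lat → SW at lon 120°, lat -60°.
Square 7, 2: +7·2° lon, +2·1° lat → SW at lon 134°, lat -58°.
Cell spans 2° lon × 1° lat. Centre is SW corner plus half of each.
latitude 57.50° S, longitude 135.00° E.

57.50° S, 135.00° E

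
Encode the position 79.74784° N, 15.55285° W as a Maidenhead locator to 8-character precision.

IQ29fr39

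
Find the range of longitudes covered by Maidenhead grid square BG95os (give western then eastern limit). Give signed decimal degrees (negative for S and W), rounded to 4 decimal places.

Field B=1, G=6: +1·20° lon, +6·10° lat → SW at lon -160°, lat -30°.
Square 9, 5: +9·2° lon, +5·1° lat → SW at lon -142°, lat -25°.
Subsquare o=14, s=18: +14·0.0833333° lon, +18·0.0416667° lat → SW at lon -140.833°, lat -24.25°.
Cell spans 0.0833333° lon × 0.0416667° lat.
west -140.8333, east -140.7500.

-140.8333, -140.7500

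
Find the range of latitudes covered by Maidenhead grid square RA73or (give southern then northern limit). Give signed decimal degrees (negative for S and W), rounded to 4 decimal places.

-86.2917, -86.2500

Field R=17, A=0: +17·20° lon, +0·10° lat → SW at lon 160°, lat -90°.
Square 7, 3: +7·2° lon, +3·1° lat → SW at lon 174°, lat -87°.
Subsquare o=14, r=17: +14·0.0833333° lon, +17·0.0416667° lat → SW at lon 175.167°, lat -86.2917°.
Cell spans 0.0833333° lon × 0.0416667° lat.
south -86.2917, north -86.2500.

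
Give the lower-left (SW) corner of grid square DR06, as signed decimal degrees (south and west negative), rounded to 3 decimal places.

Field D=3, R=17: +3·20° lon, +17·10° lat → SW at lon -120°, lat 80°.
Square 0, 6: +0·2° lon, +6·1° lat → SW at lon -120°, lat 86°.
latitude 86.000, longitude -120.000.

86.000, -120.000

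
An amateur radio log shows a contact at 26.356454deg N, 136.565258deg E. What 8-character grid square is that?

PL86gi75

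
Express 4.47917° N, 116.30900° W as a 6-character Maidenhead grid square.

Add 180° to longitude and 90° to latitude: 63.6910, 94.4792.
Field: lon ⌊63.6910/20⌋ = 3 → D; lat ⌊94.4792/10⌋ = 9 → J.
Square: lon ⌊3.6910/2⌋ = 1; lat ⌊4.4792/1⌋ = 4.
Subsquare: lon ⌊1.6910/0.0833333⌋ = 20 → u; lat ⌊0.4792/0.0416667⌋ = 11 → l.

DJ14ul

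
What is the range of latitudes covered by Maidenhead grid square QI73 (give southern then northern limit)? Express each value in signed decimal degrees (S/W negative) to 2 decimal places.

-7.00, -6.00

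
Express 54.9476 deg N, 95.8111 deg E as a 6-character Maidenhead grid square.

Shift to the Maidenhead origin (180°W, 90°S): lon 275.8111, lat 144.9476.
Field: 275.8111/20 → 13 → N, 144.9476/10 → 14 → O; chars NO.
Square: 15.8111/2 → 7, 4.9476/1 → 4; chars 74.
Subsquare: 1.8111/0.0833333 → 21 → v, 0.9476/0.0416667 → 22 → w; chars vw.

NO74vw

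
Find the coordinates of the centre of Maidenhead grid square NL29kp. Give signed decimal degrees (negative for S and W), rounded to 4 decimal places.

29.6458, 84.8750

Field N=13, L=11: +13·20° lon, +11·10° lat → SW at lon 80°, lat 20°.
Square 2, 9: +2·2° lon, +9·1° lat → SW at lon 84°, lat 29°.
Subsquare k=10, p=15: +10·0.0833333° lon, +15·0.0416667° lat → SW at lon 84.8333°, lat 29.625°.
Cell spans 0.0833333° lon × 0.0416667° lat. Centre is SW corner plus half of each.
latitude 29.6458, longitude 84.8750.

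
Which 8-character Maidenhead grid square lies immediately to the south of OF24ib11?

OF24ib10

Latitude extended square 1; −1 → 0.
The longitude characters are unchanged.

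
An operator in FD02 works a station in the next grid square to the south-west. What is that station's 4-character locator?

ED91

Longitude square 0; −1 → -1, wraps to 9, carry into field.
Longitude field F = 5; −1 → 4 = E.
Latitude square 2; −1 → 1.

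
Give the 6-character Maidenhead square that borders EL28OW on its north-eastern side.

EL28px

Longitude subsquare o = 14; +1 → 15 = p.
Latitude subsquare w = 22; +1 → 23 = x.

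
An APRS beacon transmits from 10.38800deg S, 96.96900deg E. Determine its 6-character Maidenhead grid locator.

NH89lo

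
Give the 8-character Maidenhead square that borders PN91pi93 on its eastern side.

Longitude extended square 9; +1 → 10, wraps to 0, carry into subsquare.
Longitude subsquare p = 15; +1 → 16 = q.
The latitude characters are unchanged.

PN91qi03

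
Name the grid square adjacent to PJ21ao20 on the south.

Latitude extended square 0; −1 → -1, wraps to 9, carry into subsquare.
Latitude subsquare o = 14; −1 → 13 = n.
The longitude characters are unchanged.

PJ21an29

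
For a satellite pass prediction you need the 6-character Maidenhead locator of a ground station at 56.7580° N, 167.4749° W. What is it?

Add 180° to longitude and 90° to latitude: 12.5251, 146.7580.
Field (20°×10°, letters A–R): 12.5251/20 → 0 → A, 146.7580/10 → 14 → O; chars AO.
Square (2°×1°, digits 0–9): 12.5251/2 → 6, 6.7580/1 → 6; chars 66.
Subsquare (5′×2.5′, letters a–x): 0.5251/0.0833333 → 6 → g, 0.7580/0.0416667 → 18 → s; chars gs.

AO66gs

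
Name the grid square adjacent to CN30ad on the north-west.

CN20xe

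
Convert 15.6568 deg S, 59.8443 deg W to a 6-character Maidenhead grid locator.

GH04bi

Offset from 180°W / 90°S: lon 120.1557°, lat 74.3432°.
Field: lon ⌊120.1557/20⌋ = 6 → G; lat ⌊74.3432/10⌋ = 7 → H.
Square: lon ⌊0.1557/2⌋ = 0; lat ⌊4.3432/1⌋ = 4.
Subsquare: lon ⌊0.1557/0.0833333⌋ = 1 → b; lat ⌊0.3432/0.0416667⌋ = 8 → i.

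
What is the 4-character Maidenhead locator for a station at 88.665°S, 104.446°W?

Shift to the Maidenhead origin (180°W, 90°S): lon 75.55, lat 1.33.
Field: 75.55/20 → 3 → D, 1.33/10 → 0 → A; chars DA.
Square: 15.55/2 → 7, 1.33/1 → 1; chars 71.

DA71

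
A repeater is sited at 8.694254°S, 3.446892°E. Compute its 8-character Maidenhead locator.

JI11rh33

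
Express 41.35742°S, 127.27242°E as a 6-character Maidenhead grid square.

PE38pp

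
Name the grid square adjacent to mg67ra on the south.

MG66rx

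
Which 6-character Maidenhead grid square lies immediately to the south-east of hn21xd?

HN31ac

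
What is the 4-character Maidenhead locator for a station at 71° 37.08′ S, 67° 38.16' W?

Offset from 180°W / 90°S: lon 112.36°, lat 18.38°.
Field (20°×10°, letters A–R): lon ⌊112.36/20⌋ = 5 → F; lat ⌊18.38/10⌋ = 1 → B.
Square (2°×1°, digits 0–9): lon ⌊12.36/2⌋ = 6; lat ⌊8.38/1⌋ = 8.

FB68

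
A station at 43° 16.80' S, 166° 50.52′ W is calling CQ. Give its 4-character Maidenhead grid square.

Shift to the Maidenhead origin (180°W, 90°S): lon 13.16, lat 46.72.
Field: 13.16/20 → 0 → A, 46.72/10 → 4 → E; chars AE.
Square: 13.16/2 → 6, 6.72/1 → 6; chars 66.

AE66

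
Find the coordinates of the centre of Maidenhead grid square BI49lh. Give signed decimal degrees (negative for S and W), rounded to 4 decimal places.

Field B=1, I=8: +1·20° lon, +8·10° lat → SW at lon -160°, lat -10°.
Square 4, 9: +4·2° lon, +9·1° lat → SW at lon -152°, lat -1°.
Subsquare l=11, h=7: +11·0.0833333° lon, +7·0.0416667° lat → SW at lon -151.083°, lat -0.708333°.
Cell spans 0.0833333° lon × 0.0416667° lat. Centre is SW corner plus half of each.
latitude -0.6875, longitude -151.0417.

-0.6875, -151.0417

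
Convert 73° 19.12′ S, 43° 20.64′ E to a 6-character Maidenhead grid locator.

LB16qq

Shift to the Maidenhead origin (180°W, 90°S): lon 223.3440, lat 16.6813.
Field: lon ⌊223.3440/20⌋ = 11 → L; lat ⌊16.6813/10⌋ = 1 → B.
Square: lon ⌊3.3440/2⌋ = 1; lat ⌊6.6813/1⌋ = 6.
Subsquare: lon ⌊1.3440/0.0833333⌋ = 16 → q; lat ⌊0.6813/0.0416667⌋ = 16 → q.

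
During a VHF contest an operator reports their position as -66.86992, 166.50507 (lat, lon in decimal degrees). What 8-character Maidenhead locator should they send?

RC33gd01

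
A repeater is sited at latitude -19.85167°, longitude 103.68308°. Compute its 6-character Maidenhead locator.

OH10ud

Offset from 180°W / 90°S: lon 283.6831°, lat 70.1483°.
Field: lon ⌊283.6831/20⌋ = 14 → O; lat ⌊70.1483/10⌋ = 7 → H.
Square: lon ⌊3.6831/2⌋ = 1; lat ⌊0.1483/1⌋ = 0.
Subsquare: lon ⌊1.6831/0.0833333⌋ = 20 → u; lat ⌊0.1483/0.0416667⌋ = 3 → d.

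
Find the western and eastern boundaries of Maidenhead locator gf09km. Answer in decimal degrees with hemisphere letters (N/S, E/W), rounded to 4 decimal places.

Field G=6, F=5: +6·20° lon, +5·10° lat → SW at lon -60°, lat -40°.
Square 0, 9: +0·2° lon, +9·1° lat → SW at lon -60°, lat -31°.
Subsquare k=10, m=12: +10·0.0833333° lon, +12·0.0416667° lat → SW at lon -59.1667°, lat -30.5°.
Cell spans 0.0833333° lon × 0.0416667° lat.
west 59.1667° W, east 59.0833° W.

59.1667° W, 59.0833° W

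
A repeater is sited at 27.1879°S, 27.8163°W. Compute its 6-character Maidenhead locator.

Offset from 180°W / 90°S: lon 152.1837°, lat 62.8121°.
Field (20°×10°, letters A–R): 152.1837/20 → 7 → H, 62.8121/10 → 6 → G; chars HG.
Square (2°×1°, digits 0–9): 12.1837/2 → 6, 2.8121/1 → 2; chars 62.
Subsquare (5′×2.5′, letters a–x): 0.1837/0.0833333 → 2 → c, 0.8121/0.0416667 → 19 → t; chars ct.

HG62ct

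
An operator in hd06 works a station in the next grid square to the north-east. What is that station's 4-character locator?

HD17

Longitude square 0; +1 → 1.
Latitude square 6; +1 → 7.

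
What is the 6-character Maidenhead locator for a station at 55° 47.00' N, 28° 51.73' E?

KO45ks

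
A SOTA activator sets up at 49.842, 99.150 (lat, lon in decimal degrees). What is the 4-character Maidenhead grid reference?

NN99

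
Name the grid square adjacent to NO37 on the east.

Longitude square 3; +1 → 4.
The latitude characters are unchanged.

NO47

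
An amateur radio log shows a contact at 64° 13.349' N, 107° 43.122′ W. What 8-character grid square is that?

DP64df33

Shift to the Maidenhead origin (180°W, 90°S): lon 72.28130, lat 154.22248.
Field: 72.28130/20 → 3 → D, 154.22248/10 → 15 → P; chars DP.
Square: 12.28130/2 → 6, 4.22248/1 → 4; chars 64.
Subsquare: 0.28130/0.0833333 → 3 → d, 0.22248/0.0416667 → 5 → f; chars df.
Extended square: 0.03130/0.00833333 → 3, 0.01415/0.00416667 → 3; chars 33.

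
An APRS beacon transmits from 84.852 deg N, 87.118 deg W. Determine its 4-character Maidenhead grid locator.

ER64

Add 180° to longitude and 90° to latitude: 92.88, 174.85.
Field: lon ⌊92.88/20⌋ = 4 → E; lat ⌊174.85/10⌋ = 17 → R.
Square: lon ⌊12.88/2⌋ = 6; lat ⌊4.85/1⌋ = 4.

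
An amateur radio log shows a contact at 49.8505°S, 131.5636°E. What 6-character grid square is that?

PE50sd

Shift to the Maidenhead origin (180°W, 90°S): lon 311.5636, lat 40.1495.
Field: 311.5636/20 → 15 → P, 40.1495/10 → 4 → E; chars PE.
Square: 11.5636/2 → 5, 0.1495/1 → 0; chars 50.
Subsquare: 1.5636/0.0833333 → 18 → s, 0.1495/0.0416667 → 3 → d; chars sd.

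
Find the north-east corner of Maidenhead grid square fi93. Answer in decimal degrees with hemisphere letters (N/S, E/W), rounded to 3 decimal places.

Field F=5, I=8: +5·20° lon, +8·10° lat → SW at lon -80°, lat -10°.
Square 9, 3: +9·2° lon, +3·1° lat → SW at lon -62°, lat -7°.
Cell spans 2° lon × 1° lat. NE corner is SW corner plus one full cell.
latitude 6.000° S, longitude 60.000° W.

6.000° S, 60.000° W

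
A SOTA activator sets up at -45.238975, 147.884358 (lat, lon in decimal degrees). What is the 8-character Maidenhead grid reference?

Offset from 180°W / 90°S: lon 327.88436°, lat 44.76102°.
Field: 327.88436/20 → 16 → Q, 44.76102/10 → 4 → E; chars QE.
Square: 7.88436/2 → 3, 4.76102/1 → 4; chars 34.
Subsquare: 1.88436/0.0833333 → 22 → w, 0.76102/0.0416667 → 18 → s; chars ws.
Extended square: 0.05102/0.00833333 → 6, 0.01102/0.00416667 → 2; chars 62.

QE34ws62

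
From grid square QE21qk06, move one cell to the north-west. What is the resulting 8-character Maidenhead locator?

QE21pk97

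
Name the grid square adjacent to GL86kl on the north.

Latitude subsquare l = 11; +1 → 12 = m.
The longitude characters are unchanged.

GL86km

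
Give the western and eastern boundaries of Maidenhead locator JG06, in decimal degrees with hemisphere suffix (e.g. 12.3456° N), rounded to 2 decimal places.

0.00° E, 2.00° E

Field J=9, G=6: +9·20° lon, +6·10° lat → SW at lon 0°, lat -30°.
Square 0, 6: +0·2° lon, +6·1° lat → SW at lon 0°, lat -24°.
Cell spans 2° lon × 1° lat.
west 0.00° E, east 2.00° E.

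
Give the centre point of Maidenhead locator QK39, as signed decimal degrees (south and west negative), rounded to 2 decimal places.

19.50, 147.00

Field Q=16, K=10: +16·20° lon, +10·10° lat → SW at lon 140°, lat 10°.
Square 3, 9: +3·2° lon, +9·1° lat → SW at lon 146°, lat 19°.
Cell spans 2° lon × 1° lat. Centre is SW corner plus half of each.
latitude 19.50, longitude 147.00.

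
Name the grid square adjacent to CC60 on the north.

CC61

Latitude square 0; +1 → 1.
The longitude characters are unchanged.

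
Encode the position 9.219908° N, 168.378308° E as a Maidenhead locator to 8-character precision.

RJ49ef52

Offset from 180°W / 90°S: lon 348.37831°, lat 99.21991°.
Field (20°×10°, letters A–R): lon ⌊348.37831/20⌋ = 17 → R; lat ⌊99.21991/10⌋ = 9 → J.
Square (2°×1°, digits 0–9): lon ⌊8.37831/2⌋ = 4; lat ⌊9.21991/1⌋ = 9.
Subsquare (5′×2.5′, letters a–x): lon ⌊0.37831/0.0833333⌋ = 4 → e; lat ⌊0.21991/0.0416667⌋ = 5 → f.
Extended square (30″×15″, digits 0–9): lon ⌊0.04497/0.00833333⌋ = 5; lat ⌊0.01157/0.00416667⌋ = 2.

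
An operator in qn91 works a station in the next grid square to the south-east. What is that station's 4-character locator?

Longitude square 9; +1 → 10, wraps to 0, carry into field.
Longitude field Q = 16; +1 → 17 = R.
Latitude square 1; −1 → 0.

RN00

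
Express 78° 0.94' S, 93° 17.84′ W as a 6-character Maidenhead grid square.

EB31ix

Offset from 180°W / 90°S: lon 86.7027°, lat 11.9843°.
Field: lon ⌊86.7027/20⌋ = 4 → E; lat ⌊11.9843/10⌋ = 1 → B.
Square: lon ⌊6.7027/2⌋ = 3; lat ⌊1.9843/1⌋ = 1.
Subsquare: lon ⌊0.7027/0.0833333⌋ = 8 → i; lat ⌊0.9843/0.0416667⌋ = 23 → x.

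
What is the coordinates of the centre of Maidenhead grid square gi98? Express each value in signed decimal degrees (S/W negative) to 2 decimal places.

-1.50, -41.00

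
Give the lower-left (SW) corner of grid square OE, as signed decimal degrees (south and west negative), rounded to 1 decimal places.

Field O=14, E=4: +14·20° lon, +4·10° lat → SW at lon 100°, lat -50°.
latitude -50.0, longitude 100.0.

-50.0, 100.0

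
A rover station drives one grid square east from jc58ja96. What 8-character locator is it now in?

JC58ka06

Longitude extended square 9; +1 → 10, wraps to 0, carry into subsquare.
Longitude subsquare j = 9; +1 → 10 = k.
The latitude characters are unchanged.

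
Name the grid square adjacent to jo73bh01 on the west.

JO73ah91

Longitude extended square 0; −1 → -1, wraps to 9, carry into subsquare.
Longitude subsquare b = 1; −1 → 0 = a.
The latitude characters are unchanged.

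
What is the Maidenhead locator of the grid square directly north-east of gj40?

GJ51

Longitude square 4; +1 → 5.
Latitude square 0; +1 → 1.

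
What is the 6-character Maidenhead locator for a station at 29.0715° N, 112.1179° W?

Add 180° to longitude and 90° to latitude: 67.8821, 119.0715.
Field: lon ⌊67.8821/20⌋ = 3 → D; lat ⌊119.0715/10⌋ = 11 → L.
Square: lon ⌊7.8821/2⌋ = 3; lat ⌊9.0715/1⌋ = 9.
Subsquare: lon ⌊1.8821/0.0833333⌋ = 22 → w; lat ⌊0.0715/0.0416667⌋ = 1 → b.

DL39wb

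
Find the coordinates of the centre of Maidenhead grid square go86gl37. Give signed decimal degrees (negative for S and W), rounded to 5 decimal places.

56.48958, -43.47083

Field G=6, O=14: +6·20° lon, +14·10° lat → SW at lon -60°, lat 50°.
Square 8, 6: +8·2° lon, +6·1° lat → SW at lon -44°, lat 56°.
Subsquare g=6, l=11: +6·0.0833333° lon, +11·0.0416667° lat → SW at lon -43.5°, lat 56.4583°.
Extended square 3, 7: +3·0.00833333° lon, +7·0.00416667° lat → SW at lon -43.475°, lat 56.4875°.
Cell spans 0.00833333° lon × 0.00416667° lat. Centre is SW corner plus half of each.
latitude 56.48958, longitude -43.47083.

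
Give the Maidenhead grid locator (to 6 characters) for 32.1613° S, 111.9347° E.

Shift to the Maidenhead origin (180°W, 90°S): lon 291.9347, lat 57.8387.
Field (20°×10°, letters A–R): 291.9347/20 → 14 → O, 57.8387/10 → 5 → F; chars OF.
Square (2°×1°, digits 0–9): 11.9347/2 → 5, 7.8387/1 → 7; chars 57.
Subsquare (5′×2.5′, letters a–x): 1.9347/0.0833333 → 23 → x, 0.8387/0.0416667 → 20 → u; chars xu.

OF57xu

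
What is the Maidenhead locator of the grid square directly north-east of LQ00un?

LQ00vo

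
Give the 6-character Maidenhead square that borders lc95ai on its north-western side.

LC85xj

Longitude subsquare a = 0; −1 → -1, wraps to 23 = x, carry into square.
Longitude square 9; −1 → 8.
Latitude subsquare i = 8; +1 → 9 = j.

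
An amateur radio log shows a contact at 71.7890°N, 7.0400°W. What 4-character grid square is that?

IQ61

Offset from 180°W / 90°S: lon 172.96°, lat 161.79°.
Field: 172.96/20 → 8 → I, 161.79/10 → 16 → Q; chars IQ.
Square: 12.96/2 → 6, 1.79/1 → 1; chars 61.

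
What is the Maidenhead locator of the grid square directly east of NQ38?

Longitude square 3; +1 → 4.
The latitude characters are unchanged.

NQ48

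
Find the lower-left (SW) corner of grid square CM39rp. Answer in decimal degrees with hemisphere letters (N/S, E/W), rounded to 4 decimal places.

Field C=2, M=12: +2·20° lon, +12·10° lat → SW at lon -140°, lat 30°.
Square 3, 9: +3·2° lon, +9·1° lat → SW at lon -134°, lat 39°.
Subsquare r=17, p=15: +17·0.0833333° lon, +15·0.0416667° lat → SW at lon -132.583°, lat 39.625°.
latitude 39.6250° N, longitude 132.5833° W.

39.6250° N, 132.5833° W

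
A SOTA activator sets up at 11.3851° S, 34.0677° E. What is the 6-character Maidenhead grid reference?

KH78ao

Offset from 180°W / 90°S: lon 214.0677°, lat 78.6149°.
Field: 214.0677/20 → 10 → K, 78.6149/10 → 7 → H; chars KH.
Square: 14.0677/2 → 7, 8.6149/1 → 8; chars 78.
Subsquare: 0.0677/0.0833333 → 0 → a, 0.6149/0.0416667 → 14 → o; chars ao.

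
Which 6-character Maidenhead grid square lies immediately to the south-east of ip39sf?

IP39te

Longitude subsquare s = 18; +1 → 19 = t.
Latitude subsquare f = 5; −1 → 4 = e.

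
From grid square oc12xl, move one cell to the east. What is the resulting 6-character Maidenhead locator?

OC22al

Longitude subsquare x = 23; +1 → 24, wraps to 0 = a, carry into square.
Longitude square 1; +1 → 2.
The latitude characters are unchanged.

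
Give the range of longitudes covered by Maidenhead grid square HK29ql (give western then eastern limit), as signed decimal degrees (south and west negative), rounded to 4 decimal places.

Field H=7, K=10: +7·20° lon, +10·10° lat → SW at lon -40°, lat 10°.
Square 2, 9: +2·2° lon, +9·1° lat → SW at lon -36°, lat 19°.
Subsquare q=16, l=11: +16·0.0833333° lon, +11·0.0416667° lat → SW at lon -34.6667°, lat 19.4583°.
Cell spans 0.0833333° lon × 0.0416667° lat.
west -34.6667, east -34.5833.

-34.6667, -34.5833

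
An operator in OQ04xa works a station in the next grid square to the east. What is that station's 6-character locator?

OQ14aa

Longitude subsquare x = 23; +1 → 24, wraps to 0 = a, carry into square.
Longitude square 0; +1 → 1.
The latitude characters are unchanged.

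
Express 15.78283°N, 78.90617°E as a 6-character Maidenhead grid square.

MK95ks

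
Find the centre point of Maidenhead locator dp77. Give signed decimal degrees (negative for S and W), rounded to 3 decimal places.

Field D=3, P=15: +3·20° lon, +15·10° lat → SW at lon -120°, lat 60°.
Square 7, 7: +7·2° lon, +7·1° lat → SW at lon -106°, lat 67°.
Cell spans 2° lon × 1° lat. Centre is SW corner plus half of each.
latitude 67.500, longitude -105.000.

67.500, -105.000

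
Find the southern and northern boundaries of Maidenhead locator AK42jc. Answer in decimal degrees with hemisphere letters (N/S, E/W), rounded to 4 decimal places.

Field A=0, K=10: +0·20° lon, +10·10° lat → SW at lon -180°, lat 10°.
Square 4, 2: +4·2° lon, +2·1° lat → SW at lon -172°, lat 12°.
Subsquare j=9, c=2: +9·0.0833333° lon, +2·0.0416667° lat → SW at lon -171.25°, lat 12.0833°.
Cell spans 0.0833333° lon × 0.0416667° lat.
south 12.0833° N, north 12.1250° N.

12.0833° N, 12.1250° N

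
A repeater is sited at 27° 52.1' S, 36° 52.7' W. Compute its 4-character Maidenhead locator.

Add 180° to longitude and 90° to latitude: 143.12, 62.13.
Field: 143.12/20 → 7 → H, 62.13/10 → 6 → G; chars HG.
Square: 3.12/2 → 1, 2.13/1 → 2; chars 12.

HG12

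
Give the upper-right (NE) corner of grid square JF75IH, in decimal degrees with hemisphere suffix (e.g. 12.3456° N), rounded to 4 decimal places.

34.6667° S, 14.7500° E

Field J=9, F=5: +9·20° lon, +5·10° lat → SW at lon 0°, lat -40°.
Square 7, 5: +7·2° lon, +5·1° lat → SW at lon 14°, lat -35°.
Subsquare i=8, h=7: +8·0.0833333° lon, +7·0.0416667° lat → SW at lon 14.6667°, lat -34.7083°.
Cell spans 0.0833333° lon × 0.0416667° lat. NE corner is SW corner plus one full cell.
latitude 34.6667° S, longitude 14.7500° E.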